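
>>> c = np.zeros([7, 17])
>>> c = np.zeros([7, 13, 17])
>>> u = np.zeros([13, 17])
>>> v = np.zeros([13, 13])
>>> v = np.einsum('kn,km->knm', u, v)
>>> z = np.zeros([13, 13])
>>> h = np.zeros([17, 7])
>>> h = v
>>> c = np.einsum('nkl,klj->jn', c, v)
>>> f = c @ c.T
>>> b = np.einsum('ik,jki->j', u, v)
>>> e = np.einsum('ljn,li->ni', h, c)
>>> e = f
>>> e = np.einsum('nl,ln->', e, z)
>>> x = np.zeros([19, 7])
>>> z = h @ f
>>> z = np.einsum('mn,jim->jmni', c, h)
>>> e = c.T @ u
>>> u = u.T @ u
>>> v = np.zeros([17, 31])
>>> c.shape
(13, 7)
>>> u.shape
(17, 17)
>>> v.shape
(17, 31)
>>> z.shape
(13, 13, 7, 17)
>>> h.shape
(13, 17, 13)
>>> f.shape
(13, 13)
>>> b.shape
(13,)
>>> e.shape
(7, 17)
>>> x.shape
(19, 7)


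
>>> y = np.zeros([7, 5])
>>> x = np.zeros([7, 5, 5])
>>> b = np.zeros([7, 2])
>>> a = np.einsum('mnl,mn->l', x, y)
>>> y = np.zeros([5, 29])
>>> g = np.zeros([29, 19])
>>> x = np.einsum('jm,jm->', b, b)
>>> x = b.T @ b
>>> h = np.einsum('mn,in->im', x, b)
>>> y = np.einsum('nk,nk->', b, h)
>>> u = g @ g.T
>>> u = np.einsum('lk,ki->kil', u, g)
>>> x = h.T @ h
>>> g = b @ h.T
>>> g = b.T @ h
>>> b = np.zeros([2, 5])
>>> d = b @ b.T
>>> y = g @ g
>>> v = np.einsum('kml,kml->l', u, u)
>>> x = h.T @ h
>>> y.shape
(2, 2)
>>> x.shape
(2, 2)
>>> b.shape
(2, 5)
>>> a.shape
(5,)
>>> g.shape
(2, 2)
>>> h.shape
(7, 2)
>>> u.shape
(29, 19, 29)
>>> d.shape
(2, 2)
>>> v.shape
(29,)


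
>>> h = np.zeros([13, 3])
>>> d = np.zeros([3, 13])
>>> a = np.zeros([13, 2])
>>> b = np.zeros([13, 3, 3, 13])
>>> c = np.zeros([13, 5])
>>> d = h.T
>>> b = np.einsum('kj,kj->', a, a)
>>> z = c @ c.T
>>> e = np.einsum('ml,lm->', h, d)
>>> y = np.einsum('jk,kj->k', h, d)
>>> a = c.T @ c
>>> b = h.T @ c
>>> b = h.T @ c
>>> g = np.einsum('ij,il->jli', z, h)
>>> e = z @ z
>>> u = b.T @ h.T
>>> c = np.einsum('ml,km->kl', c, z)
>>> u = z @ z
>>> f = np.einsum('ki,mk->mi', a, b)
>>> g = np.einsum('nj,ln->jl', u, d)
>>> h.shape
(13, 3)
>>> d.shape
(3, 13)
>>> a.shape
(5, 5)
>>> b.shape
(3, 5)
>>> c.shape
(13, 5)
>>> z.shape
(13, 13)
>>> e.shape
(13, 13)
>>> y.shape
(3,)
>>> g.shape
(13, 3)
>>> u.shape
(13, 13)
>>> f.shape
(3, 5)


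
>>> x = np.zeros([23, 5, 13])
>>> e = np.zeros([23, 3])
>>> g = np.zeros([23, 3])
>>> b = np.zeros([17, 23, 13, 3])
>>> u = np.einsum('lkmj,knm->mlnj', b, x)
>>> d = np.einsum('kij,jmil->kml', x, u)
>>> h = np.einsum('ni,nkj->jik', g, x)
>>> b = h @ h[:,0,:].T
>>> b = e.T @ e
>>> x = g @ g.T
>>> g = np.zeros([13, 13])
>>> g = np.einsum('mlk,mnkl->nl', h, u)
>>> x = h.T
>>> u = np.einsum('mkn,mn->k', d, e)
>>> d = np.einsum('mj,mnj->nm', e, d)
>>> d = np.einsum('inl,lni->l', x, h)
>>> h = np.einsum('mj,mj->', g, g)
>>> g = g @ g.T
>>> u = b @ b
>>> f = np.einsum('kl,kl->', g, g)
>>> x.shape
(5, 3, 13)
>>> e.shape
(23, 3)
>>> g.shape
(17, 17)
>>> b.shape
(3, 3)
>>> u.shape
(3, 3)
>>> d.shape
(13,)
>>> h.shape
()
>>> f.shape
()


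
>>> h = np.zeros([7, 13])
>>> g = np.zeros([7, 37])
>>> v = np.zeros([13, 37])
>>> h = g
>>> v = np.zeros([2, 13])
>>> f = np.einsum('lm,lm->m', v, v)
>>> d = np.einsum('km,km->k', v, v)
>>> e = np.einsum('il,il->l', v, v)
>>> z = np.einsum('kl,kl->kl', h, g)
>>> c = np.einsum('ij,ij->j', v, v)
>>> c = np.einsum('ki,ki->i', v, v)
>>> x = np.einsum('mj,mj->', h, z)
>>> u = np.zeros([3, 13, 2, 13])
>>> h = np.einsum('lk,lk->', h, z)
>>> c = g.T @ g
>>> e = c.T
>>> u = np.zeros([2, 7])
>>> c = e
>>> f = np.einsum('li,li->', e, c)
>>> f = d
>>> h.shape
()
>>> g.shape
(7, 37)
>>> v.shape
(2, 13)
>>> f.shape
(2,)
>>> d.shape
(2,)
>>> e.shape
(37, 37)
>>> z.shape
(7, 37)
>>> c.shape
(37, 37)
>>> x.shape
()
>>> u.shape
(2, 7)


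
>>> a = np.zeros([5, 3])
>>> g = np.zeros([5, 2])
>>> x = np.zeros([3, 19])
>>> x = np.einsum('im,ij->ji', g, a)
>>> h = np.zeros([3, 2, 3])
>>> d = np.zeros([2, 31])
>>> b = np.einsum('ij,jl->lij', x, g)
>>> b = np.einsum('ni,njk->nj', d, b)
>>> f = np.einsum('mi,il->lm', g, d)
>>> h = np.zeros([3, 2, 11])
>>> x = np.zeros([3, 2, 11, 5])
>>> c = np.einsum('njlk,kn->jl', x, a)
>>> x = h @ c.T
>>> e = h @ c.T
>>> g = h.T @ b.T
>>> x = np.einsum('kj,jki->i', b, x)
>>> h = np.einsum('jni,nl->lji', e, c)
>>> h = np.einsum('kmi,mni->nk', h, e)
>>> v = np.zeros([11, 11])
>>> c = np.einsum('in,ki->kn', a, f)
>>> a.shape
(5, 3)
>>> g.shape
(11, 2, 2)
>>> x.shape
(2,)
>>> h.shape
(2, 11)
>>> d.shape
(2, 31)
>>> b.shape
(2, 3)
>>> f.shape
(31, 5)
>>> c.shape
(31, 3)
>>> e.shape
(3, 2, 2)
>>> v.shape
(11, 11)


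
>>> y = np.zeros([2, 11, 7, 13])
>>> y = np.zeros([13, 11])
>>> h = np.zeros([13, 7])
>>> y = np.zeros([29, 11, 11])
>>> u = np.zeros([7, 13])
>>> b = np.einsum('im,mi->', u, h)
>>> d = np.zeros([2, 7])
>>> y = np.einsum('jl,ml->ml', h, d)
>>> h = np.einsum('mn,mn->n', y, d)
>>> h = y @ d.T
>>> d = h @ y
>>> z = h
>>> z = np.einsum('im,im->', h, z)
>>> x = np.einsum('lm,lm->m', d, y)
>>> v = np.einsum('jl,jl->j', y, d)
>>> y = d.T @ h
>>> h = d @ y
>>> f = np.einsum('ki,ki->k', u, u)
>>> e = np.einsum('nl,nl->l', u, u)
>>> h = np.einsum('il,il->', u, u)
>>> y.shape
(7, 2)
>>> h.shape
()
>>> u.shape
(7, 13)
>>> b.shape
()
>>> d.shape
(2, 7)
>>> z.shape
()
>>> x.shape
(7,)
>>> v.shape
(2,)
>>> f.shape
(7,)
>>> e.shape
(13,)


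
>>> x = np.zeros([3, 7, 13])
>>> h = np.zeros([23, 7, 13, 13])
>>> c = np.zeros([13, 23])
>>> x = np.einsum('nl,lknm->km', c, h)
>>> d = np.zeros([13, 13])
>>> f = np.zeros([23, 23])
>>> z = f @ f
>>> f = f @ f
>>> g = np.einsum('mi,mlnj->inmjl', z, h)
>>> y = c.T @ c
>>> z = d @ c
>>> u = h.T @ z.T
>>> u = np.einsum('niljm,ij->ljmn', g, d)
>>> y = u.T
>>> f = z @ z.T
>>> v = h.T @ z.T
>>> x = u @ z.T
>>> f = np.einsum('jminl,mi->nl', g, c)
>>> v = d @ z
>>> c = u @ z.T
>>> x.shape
(23, 13, 7, 13)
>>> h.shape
(23, 7, 13, 13)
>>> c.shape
(23, 13, 7, 13)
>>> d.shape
(13, 13)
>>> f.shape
(13, 7)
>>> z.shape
(13, 23)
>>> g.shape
(23, 13, 23, 13, 7)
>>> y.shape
(23, 7, 13, 23)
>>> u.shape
(23, 13, 7, 23)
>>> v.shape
(13, 23)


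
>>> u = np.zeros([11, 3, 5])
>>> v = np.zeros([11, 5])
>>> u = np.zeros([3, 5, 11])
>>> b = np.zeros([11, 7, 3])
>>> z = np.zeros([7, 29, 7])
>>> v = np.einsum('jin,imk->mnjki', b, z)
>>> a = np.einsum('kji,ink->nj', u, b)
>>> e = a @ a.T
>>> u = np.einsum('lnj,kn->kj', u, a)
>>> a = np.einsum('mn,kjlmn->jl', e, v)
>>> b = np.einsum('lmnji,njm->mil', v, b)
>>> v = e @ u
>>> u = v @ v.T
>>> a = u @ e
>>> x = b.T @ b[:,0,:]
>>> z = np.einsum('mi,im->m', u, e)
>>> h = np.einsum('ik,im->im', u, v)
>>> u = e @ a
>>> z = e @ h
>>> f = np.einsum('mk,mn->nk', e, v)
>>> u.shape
(7, 7)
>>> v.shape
(7, 11)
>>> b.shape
(3, 7, 29)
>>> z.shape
(7, 11)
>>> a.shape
(7, 7)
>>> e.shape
(7, 7)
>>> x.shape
(29, 7, 29)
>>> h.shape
(7, 11)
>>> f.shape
(11, 7)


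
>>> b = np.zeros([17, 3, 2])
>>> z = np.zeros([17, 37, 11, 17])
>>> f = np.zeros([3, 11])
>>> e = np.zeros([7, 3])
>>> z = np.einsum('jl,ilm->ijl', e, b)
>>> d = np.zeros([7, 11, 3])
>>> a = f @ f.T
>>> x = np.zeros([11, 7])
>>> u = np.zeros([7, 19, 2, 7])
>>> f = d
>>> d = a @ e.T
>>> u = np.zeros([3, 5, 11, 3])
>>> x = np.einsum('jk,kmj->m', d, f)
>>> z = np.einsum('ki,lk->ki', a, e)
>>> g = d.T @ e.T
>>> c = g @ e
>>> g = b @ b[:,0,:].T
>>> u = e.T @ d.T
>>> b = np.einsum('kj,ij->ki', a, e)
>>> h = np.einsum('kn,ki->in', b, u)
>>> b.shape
(3, 7)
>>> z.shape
(3, 3)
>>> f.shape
(7, 11, 3)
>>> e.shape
(7, 3)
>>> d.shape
(3, 7)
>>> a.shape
(3, 3)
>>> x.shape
(11,)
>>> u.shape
(3, 3)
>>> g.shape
(17, 3, 17)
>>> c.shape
(7, 3)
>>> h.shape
(3, 7)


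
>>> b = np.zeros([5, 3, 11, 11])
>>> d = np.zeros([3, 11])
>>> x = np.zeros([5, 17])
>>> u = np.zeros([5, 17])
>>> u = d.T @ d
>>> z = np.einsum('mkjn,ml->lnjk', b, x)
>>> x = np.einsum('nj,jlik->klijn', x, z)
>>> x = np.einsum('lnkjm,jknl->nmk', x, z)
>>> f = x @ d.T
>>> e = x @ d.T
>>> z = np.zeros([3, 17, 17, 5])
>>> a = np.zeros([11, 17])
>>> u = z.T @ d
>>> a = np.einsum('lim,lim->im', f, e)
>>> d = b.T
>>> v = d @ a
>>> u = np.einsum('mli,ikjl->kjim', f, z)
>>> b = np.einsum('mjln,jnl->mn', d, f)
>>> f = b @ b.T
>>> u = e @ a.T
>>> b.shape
(11, 5)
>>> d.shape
(11, 11, 3, 5)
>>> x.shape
(11, 5, 11)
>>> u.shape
(11, 5, 5)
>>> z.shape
(3, 17, 17, 5)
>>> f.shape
(11, 11)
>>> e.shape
(11, 5, 3)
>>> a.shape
(5, 3)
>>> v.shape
(11, 11, 3, 3)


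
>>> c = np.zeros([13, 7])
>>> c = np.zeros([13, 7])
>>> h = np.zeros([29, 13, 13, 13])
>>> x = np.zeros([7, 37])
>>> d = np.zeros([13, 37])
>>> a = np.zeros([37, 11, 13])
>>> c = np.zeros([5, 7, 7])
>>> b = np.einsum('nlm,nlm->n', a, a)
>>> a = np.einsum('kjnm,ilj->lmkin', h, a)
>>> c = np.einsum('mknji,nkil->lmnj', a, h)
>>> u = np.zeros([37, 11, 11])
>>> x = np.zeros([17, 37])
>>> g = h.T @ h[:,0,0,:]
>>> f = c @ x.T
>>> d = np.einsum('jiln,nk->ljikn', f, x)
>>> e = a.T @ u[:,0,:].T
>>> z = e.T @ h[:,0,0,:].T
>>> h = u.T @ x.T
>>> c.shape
(13, 11, 29, 37)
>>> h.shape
(11, 11, 17)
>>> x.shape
(17, 37)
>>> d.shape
(29, 13, 11, 37, 17)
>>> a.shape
(11, 13, 29, 37, 13)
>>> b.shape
(37,)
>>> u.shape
(37, 11, 11)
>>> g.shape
(13, 13, 13, 13)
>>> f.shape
(13, 11, 29, 17)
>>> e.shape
(13, 37, 29, 13, 37)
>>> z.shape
(37, 13, 29, 37, 29)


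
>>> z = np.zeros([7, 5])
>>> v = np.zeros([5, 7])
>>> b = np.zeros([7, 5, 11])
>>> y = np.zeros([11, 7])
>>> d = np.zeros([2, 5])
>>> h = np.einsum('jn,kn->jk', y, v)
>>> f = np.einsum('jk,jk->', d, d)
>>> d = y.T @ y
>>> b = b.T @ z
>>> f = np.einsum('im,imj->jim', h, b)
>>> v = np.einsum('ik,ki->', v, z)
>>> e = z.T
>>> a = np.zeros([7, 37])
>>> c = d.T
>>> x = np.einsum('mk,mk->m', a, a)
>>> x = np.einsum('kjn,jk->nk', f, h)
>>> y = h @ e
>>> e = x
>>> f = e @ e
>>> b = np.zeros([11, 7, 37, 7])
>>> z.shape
(7, 5)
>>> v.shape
()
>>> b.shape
(11, 7, 37, 7)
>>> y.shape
(11, 7)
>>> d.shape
(7, 7)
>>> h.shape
(11, 5)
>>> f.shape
(5, 5)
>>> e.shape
(5, 5)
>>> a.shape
(7, 37)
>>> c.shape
(7, 7)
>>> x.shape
(5, 5)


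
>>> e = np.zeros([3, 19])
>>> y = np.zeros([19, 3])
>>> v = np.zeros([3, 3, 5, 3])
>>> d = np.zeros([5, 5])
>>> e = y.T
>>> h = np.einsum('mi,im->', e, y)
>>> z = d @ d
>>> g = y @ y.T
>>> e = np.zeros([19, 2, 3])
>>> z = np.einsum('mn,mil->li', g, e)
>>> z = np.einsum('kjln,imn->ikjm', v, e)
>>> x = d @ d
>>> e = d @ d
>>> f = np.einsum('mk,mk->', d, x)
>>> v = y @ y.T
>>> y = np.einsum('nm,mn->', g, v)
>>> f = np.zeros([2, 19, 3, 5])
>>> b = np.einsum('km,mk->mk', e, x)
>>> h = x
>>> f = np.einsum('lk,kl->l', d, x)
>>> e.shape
(5, 5)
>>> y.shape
()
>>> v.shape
(19, 19)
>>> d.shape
(5, 5)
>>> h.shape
(5, 5)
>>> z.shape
(19, 3, 3, 2)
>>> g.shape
(19, 19)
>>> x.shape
(5, 5)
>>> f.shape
(5,)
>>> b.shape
(5, 5)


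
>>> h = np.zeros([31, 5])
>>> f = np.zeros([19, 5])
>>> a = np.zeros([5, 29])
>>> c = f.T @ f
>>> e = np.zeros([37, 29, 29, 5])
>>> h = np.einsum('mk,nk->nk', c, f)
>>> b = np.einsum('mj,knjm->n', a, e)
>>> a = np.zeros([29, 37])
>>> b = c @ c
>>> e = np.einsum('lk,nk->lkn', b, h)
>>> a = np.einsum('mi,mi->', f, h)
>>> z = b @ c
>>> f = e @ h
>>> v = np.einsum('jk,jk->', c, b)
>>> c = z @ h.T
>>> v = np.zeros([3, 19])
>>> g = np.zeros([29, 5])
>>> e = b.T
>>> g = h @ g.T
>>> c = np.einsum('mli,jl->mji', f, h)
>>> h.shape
(19, 5)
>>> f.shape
(5, 5, 5)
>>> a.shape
()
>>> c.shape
(5, 19, 5)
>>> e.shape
(5, 5)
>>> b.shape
(5, 5)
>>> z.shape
(5, 5)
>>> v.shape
(3, 19)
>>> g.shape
(19, 29)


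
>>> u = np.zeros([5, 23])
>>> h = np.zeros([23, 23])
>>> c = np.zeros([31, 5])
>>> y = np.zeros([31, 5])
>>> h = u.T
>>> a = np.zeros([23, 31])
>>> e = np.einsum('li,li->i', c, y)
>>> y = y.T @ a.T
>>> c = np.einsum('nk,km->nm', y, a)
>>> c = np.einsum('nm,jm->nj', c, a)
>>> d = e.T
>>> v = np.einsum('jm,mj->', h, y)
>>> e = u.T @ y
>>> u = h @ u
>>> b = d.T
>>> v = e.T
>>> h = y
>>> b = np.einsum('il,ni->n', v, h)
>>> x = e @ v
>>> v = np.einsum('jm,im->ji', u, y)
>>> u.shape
(23, 23)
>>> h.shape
(5, 23)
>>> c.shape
(5, 23)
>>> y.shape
(5, 23)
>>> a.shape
(23, 31)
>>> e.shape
(23, 23)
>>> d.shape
(5,)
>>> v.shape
(23, 5)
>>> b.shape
(5,)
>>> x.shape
(23, 23)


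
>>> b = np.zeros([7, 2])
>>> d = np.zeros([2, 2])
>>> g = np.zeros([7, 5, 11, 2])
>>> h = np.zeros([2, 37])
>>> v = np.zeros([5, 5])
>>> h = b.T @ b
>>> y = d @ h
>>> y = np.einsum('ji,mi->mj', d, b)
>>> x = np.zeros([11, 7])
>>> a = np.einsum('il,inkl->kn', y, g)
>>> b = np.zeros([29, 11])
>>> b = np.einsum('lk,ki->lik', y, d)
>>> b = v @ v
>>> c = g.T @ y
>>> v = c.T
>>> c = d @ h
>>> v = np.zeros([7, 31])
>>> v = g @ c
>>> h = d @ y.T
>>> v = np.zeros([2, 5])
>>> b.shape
(5, 5)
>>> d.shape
(2, 2)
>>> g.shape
(7, 5, 11, 2)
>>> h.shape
(2, 7)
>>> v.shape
(2, 5)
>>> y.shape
(7, 2)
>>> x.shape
(11, 7)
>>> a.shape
(11, 5)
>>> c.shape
(2, 2)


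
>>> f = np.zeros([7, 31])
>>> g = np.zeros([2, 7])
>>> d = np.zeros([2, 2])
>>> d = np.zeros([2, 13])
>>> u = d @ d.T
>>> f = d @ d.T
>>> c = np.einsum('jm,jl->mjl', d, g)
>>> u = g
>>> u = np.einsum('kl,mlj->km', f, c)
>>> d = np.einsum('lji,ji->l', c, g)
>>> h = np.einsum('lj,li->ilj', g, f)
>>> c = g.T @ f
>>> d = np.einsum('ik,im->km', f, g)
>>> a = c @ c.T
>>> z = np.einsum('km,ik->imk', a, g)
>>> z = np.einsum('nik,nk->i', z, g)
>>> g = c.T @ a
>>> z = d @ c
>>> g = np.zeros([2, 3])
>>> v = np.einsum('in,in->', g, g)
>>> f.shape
(2, 2)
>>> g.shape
(2, 3)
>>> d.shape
(2, 7)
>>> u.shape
(2, 13)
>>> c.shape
(7, 2)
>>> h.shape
(2, 2, 7)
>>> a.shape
(7, 7)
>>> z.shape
(2, 2)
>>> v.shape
()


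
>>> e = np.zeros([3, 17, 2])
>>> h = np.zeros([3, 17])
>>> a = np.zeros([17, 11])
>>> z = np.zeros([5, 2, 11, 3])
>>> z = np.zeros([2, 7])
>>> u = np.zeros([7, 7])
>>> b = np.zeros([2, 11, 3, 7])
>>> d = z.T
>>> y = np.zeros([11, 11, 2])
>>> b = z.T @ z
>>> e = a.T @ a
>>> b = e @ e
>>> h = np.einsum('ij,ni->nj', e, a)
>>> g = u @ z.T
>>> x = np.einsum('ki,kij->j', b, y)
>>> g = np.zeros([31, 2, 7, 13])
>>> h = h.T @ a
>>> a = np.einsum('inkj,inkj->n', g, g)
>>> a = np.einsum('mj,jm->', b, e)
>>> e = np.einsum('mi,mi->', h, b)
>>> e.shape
()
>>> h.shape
(11, 11)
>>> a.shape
()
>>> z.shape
(2, 7)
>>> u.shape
(7, 7)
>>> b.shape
(11, 11)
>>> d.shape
(7, 2)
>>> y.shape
(11, 11, 2)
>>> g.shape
(31, 2, 7, 13)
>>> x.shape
(2,)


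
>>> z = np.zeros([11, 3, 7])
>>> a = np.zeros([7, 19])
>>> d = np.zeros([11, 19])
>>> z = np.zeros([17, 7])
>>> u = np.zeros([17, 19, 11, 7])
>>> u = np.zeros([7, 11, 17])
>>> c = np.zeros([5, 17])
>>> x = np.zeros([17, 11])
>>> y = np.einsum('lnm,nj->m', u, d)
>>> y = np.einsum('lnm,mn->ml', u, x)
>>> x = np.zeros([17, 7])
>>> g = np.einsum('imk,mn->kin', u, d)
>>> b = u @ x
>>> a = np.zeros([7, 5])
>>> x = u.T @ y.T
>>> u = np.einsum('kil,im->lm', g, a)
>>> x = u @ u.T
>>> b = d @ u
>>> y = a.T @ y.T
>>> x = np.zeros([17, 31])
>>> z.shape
(17, 7)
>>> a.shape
(7, 5)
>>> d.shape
(11, 19)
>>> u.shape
(19, 5)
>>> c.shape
(5, 17)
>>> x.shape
(17, 31)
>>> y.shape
(5, 17)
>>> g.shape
(17, 7, 19)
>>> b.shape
(11, 5)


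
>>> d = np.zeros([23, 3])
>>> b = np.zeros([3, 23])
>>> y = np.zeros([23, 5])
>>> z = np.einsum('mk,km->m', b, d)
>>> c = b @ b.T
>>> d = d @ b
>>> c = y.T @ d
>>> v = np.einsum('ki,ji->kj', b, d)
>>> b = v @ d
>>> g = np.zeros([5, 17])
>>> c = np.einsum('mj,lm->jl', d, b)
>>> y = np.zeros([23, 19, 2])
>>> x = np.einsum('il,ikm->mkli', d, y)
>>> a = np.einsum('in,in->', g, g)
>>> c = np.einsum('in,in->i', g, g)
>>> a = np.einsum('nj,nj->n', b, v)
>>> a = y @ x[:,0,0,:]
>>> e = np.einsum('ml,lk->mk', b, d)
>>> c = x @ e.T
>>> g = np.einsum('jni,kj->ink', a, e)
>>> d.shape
(23, 23)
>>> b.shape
(3, 23)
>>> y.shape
(23, 19, 2)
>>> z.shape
(3,)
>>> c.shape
(2, 19, 23, 3)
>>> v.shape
(3, 23)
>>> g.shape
(23, 19, 3)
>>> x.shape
(2, 19, 23, 23)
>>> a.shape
(23, 19, 23)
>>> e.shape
(3, 23)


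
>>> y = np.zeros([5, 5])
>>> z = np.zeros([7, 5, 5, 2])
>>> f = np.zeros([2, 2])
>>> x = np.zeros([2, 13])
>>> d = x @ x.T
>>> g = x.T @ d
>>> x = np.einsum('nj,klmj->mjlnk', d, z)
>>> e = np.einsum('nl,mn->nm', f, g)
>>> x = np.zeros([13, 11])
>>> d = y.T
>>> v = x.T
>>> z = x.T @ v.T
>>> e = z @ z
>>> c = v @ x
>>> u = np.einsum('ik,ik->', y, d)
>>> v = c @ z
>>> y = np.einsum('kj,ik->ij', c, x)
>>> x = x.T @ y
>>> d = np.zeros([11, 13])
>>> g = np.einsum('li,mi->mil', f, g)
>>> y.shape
(13, 11)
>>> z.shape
(11, 11)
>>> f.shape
(2, 2)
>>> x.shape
(11, 11)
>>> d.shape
(11, 13)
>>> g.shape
(13, 2, 2)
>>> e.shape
(11, 11)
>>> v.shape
(11, 11)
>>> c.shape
(11, 11)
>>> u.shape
()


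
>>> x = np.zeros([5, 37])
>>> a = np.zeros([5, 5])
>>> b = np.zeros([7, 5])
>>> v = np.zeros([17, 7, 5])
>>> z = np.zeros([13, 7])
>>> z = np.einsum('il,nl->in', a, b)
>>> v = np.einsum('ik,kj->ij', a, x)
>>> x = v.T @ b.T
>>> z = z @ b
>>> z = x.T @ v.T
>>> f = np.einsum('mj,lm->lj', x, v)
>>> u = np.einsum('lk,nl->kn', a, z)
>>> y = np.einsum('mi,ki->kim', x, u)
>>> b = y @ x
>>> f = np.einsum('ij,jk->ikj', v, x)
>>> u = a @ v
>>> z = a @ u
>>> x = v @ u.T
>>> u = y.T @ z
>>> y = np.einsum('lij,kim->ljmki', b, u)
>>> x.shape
(5, 5)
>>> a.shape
(5, 5)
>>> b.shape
(5, 7, 7)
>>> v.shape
(5, 37)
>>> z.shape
(5, 37)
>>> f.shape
(5, 7, 37)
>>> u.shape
(37, 7, 37)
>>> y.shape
(5, 7, 37, 37, 7)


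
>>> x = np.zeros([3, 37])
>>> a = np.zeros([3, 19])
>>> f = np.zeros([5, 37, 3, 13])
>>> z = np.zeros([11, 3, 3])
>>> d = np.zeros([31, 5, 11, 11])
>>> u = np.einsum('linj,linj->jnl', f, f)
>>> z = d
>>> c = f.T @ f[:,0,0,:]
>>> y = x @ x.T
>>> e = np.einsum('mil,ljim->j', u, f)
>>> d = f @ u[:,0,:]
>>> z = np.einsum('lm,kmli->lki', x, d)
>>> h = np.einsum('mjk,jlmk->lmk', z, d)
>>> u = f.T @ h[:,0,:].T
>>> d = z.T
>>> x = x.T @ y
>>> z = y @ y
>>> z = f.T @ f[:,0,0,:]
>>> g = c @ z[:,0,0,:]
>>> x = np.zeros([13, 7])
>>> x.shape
(13, 7)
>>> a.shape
(3, 19)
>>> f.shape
(5, 37, 3, 13)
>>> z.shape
(13, 3, 37, 13)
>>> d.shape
(5, 5, 3)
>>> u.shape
(13, 3, 37, 37)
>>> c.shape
(13, 3, 37, 13)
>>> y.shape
(3, 3)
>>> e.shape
(37,)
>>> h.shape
(37, 3, 5)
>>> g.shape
(13, 3, 37, 13)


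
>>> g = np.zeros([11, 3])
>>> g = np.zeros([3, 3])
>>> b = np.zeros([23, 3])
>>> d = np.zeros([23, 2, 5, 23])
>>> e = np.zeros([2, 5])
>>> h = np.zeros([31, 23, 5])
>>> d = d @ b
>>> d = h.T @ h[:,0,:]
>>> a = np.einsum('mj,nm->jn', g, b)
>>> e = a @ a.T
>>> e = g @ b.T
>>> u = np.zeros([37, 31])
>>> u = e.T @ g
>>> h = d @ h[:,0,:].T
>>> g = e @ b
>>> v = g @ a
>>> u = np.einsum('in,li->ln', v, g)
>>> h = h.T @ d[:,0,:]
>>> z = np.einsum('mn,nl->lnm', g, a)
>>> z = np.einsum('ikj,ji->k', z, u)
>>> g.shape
(3, 3)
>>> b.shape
(23, 3)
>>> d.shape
(5, 23, 5)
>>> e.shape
(3, 23)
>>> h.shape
(31, 23, 5)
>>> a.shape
(3, 23)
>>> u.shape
(3, 23)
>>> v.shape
(3, 23)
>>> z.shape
(3,)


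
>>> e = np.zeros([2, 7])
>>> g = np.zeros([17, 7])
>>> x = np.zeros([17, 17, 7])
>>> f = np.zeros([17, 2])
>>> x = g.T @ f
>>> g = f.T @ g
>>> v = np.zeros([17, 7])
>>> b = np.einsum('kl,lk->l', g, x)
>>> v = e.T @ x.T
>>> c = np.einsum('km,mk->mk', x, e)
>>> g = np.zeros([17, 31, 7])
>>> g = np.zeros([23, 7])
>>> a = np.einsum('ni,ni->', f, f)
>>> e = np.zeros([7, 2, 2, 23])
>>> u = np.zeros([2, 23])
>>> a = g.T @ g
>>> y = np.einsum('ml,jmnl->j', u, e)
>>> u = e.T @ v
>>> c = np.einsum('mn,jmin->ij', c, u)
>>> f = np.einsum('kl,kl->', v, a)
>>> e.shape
(7, 2, 2, 23)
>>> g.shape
(23, 7)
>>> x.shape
(7, 2)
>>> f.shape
()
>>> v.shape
(7, 7)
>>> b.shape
(7,)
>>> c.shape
(2, 23)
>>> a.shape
(7, 7)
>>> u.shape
(23, 2, 2, 7)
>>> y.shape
(7,)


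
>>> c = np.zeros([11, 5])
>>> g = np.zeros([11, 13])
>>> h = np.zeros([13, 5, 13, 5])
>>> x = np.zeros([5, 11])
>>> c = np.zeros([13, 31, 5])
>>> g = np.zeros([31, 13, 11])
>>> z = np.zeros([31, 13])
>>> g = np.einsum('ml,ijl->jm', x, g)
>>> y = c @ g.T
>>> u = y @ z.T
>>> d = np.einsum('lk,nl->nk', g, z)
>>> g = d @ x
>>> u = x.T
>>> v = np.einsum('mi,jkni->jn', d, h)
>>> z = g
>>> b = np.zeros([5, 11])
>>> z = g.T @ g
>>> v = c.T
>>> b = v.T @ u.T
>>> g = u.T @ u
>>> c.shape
(13, 31, 5)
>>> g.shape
(5, 5)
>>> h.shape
(13, 5, 13, 5)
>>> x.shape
(5, 11)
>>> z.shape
(11, 11)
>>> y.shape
(13, 31, 13)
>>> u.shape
(11, 5)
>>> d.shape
(31, 5)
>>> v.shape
(5, 31, 13)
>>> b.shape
(13, 31, 11)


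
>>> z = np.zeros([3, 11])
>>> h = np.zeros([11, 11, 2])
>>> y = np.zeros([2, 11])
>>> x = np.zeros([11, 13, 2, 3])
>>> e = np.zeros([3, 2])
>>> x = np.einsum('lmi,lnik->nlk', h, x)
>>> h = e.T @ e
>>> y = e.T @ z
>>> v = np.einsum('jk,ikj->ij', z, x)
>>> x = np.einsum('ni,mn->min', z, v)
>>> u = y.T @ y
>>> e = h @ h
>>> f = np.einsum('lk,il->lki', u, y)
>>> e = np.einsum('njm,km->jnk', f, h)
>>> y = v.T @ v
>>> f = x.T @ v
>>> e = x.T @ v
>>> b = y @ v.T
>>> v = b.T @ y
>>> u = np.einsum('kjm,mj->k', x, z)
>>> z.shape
(3, 11)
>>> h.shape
(2, 2)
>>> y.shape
(3, 3)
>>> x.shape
(13, 11, 3)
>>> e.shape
(3, 11, 3)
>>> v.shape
(13, 3)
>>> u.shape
(13,)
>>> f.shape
(3, 11, 3)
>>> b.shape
(3, 13)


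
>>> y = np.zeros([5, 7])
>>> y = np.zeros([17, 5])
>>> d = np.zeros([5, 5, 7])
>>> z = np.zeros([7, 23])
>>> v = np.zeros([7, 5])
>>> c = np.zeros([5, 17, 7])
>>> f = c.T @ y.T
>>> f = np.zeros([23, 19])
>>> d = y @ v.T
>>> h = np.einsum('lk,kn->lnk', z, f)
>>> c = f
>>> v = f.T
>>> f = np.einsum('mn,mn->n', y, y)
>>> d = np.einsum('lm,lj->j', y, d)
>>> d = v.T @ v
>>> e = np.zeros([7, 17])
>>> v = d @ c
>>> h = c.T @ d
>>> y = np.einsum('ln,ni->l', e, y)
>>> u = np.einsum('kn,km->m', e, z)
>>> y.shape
(7,)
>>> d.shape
(23, 23)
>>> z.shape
(7, 23)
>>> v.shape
(23, 19)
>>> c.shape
(23, 19)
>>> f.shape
(5,)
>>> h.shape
(19, 23)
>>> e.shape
(7, 17)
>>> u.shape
(23,)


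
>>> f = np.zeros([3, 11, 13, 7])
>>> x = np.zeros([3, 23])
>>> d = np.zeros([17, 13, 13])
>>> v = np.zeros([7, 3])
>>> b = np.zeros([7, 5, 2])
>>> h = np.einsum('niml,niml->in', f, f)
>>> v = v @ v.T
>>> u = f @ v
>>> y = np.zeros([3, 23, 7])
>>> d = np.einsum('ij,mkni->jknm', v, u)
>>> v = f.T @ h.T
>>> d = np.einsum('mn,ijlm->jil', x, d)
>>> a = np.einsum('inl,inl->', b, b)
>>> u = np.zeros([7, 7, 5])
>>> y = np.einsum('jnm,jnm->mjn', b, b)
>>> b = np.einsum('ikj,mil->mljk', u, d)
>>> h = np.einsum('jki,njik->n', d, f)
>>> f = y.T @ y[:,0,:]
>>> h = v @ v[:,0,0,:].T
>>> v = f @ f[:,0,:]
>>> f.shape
(5, 7, 5)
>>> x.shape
(3, 23)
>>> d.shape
(11, 7, 13)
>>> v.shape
(5, 7, 5)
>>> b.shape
(11, 13, 5, 7)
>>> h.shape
(7, 13, 11, 7)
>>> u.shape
(7, 7, 5)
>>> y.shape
(2, 7, 5)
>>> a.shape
()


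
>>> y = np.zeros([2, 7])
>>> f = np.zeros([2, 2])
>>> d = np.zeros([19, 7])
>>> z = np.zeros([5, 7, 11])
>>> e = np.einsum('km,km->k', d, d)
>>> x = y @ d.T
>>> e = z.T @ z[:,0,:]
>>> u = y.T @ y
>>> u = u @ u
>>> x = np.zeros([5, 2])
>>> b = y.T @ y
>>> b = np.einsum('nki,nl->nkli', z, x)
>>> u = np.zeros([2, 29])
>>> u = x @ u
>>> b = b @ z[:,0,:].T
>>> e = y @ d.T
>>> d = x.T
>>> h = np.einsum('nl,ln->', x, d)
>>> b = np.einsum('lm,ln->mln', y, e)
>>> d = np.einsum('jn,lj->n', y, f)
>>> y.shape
(2, 7)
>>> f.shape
(2, 2)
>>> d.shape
(7,)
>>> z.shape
(5, 7, 11)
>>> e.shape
(2, 19)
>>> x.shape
(5, 2)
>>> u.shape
(5, 29)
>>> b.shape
(7, 2, 19)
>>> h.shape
()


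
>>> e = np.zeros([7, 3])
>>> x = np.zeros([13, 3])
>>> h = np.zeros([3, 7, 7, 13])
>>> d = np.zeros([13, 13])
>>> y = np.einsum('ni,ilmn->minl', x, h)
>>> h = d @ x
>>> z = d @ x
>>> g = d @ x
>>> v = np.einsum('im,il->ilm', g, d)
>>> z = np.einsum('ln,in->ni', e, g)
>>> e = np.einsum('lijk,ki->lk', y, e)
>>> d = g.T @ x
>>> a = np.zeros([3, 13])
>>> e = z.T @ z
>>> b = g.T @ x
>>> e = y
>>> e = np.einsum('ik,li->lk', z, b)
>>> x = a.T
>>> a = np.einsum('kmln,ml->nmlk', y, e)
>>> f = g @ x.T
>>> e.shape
(3, 13)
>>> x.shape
(13, 3)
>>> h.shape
(13, 3)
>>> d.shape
(3, 3)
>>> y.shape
(7, 3, 13, 7)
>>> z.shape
(3, 13)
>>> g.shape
(13, 3)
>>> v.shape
(13, 13, 3)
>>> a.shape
(7, 3, 13, 7)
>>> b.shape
(3, 3)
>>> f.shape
(13, 13)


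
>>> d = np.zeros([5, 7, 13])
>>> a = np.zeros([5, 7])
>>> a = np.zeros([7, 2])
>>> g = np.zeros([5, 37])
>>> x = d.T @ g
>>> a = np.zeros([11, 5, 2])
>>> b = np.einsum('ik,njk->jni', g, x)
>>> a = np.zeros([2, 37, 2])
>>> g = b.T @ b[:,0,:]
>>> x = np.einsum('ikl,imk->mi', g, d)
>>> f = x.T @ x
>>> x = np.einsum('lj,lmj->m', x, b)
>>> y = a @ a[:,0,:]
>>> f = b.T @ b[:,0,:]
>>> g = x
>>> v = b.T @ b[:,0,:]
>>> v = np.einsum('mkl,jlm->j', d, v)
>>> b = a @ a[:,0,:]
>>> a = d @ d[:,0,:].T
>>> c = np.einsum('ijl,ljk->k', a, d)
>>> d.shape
(5, 7, 13)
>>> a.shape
(5, 7, 5)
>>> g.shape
(13,)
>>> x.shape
(13,)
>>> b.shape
(2, 37, 2)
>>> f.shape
(5, 13, 5)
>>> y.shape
(2, 37, 2)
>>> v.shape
(5,)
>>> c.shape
(13,)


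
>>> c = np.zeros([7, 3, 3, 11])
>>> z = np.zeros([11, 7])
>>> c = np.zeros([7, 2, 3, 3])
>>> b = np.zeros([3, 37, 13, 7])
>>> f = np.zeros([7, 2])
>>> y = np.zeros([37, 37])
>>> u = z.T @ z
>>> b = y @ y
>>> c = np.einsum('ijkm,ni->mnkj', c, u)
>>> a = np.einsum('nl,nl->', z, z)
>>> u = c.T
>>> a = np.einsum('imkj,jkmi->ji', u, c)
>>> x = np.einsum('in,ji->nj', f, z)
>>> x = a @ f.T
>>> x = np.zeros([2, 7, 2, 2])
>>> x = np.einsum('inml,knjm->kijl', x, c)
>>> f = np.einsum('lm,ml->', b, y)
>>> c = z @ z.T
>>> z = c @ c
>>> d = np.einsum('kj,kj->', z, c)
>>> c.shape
(11, 11)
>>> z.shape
(11, 11)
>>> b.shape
(37, 37)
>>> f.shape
()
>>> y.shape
(37, 37)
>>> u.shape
(2, 3, 7, 3)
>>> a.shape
(3, 2)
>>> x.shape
(3, 2, 3, 2)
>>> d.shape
()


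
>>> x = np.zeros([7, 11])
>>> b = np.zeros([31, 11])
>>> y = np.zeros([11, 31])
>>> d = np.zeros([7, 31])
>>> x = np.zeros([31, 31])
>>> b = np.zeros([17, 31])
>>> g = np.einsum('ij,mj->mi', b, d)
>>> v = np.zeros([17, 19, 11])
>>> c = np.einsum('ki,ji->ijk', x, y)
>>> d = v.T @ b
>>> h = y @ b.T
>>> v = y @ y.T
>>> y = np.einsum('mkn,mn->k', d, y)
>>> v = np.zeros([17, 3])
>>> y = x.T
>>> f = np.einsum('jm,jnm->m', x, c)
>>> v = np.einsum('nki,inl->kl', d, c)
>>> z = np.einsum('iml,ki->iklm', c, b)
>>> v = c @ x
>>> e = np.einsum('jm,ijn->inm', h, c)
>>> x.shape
(31, 31)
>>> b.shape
(17, 31)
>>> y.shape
(31, 31)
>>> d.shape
(11, 19, 31)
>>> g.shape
(7, 17)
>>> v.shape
(31, 11, 31)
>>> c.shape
(31, 11, 31)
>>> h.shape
(11, 17)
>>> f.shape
(31,)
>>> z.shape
(31, 17, 31, 11)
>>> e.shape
(31, 31, 17)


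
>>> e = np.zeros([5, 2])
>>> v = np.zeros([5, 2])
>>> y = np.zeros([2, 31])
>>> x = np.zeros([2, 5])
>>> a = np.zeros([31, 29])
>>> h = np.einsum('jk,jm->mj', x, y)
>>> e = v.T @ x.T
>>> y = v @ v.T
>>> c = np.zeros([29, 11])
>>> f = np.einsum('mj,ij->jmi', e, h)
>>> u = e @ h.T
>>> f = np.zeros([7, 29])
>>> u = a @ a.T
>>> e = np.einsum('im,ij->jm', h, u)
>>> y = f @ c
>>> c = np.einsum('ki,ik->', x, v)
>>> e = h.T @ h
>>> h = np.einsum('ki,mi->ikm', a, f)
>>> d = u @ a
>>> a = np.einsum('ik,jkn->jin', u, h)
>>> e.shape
(2, 2)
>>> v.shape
(5, 2)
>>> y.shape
(7, 11)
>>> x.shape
(2, 5)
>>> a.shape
(29, 31, 7)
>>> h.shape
(29, 31, 7)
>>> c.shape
()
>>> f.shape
(7, 29)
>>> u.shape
(31, 31)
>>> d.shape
(31, 29)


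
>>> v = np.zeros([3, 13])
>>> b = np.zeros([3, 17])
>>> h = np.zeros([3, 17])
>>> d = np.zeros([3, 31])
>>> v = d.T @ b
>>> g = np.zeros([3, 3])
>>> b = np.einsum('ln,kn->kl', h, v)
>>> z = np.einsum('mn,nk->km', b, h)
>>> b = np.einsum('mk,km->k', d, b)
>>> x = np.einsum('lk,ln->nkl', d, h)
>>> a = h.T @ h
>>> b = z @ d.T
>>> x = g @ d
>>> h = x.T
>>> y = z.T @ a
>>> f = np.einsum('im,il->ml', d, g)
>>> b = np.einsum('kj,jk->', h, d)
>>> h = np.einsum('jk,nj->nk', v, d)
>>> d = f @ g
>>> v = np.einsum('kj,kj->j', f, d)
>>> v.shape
(3,)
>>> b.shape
()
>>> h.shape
(3, 17)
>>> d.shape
(31, 3)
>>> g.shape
(3, 3)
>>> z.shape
(17, 31)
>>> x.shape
(3, 31)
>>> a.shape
(17, 17)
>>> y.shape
(31, 17)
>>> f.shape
(31, 3)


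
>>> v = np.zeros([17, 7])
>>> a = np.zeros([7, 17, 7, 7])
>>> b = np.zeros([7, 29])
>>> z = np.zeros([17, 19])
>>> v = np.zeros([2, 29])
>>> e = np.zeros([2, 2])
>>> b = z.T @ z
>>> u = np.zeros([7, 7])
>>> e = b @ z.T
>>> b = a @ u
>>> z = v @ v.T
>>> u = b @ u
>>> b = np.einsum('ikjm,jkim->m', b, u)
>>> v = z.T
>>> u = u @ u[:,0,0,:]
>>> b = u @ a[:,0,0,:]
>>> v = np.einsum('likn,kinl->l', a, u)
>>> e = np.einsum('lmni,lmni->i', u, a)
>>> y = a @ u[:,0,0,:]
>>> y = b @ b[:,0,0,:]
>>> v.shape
(7,)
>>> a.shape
(7, 17, 7, 7)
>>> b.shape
(7, 17, 7, 7)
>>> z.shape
(2, 2)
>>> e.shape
(7,)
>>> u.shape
(7, 17, 7, 7)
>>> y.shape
(7, 17, 7, 7)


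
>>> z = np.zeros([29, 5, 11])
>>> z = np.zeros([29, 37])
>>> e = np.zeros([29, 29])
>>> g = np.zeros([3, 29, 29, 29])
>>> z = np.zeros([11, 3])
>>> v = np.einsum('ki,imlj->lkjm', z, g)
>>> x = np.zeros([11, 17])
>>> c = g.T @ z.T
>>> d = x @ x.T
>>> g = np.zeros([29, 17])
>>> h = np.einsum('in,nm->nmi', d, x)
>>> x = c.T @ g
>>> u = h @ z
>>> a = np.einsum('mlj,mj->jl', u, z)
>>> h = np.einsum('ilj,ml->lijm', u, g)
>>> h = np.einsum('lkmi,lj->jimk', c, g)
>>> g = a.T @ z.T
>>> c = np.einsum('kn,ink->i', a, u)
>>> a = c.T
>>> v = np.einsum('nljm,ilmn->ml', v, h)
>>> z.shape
(11, 3)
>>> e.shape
(29, 29)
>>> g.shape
(17, 11)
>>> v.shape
(29, 11)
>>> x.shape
(11, 29, 29, 17)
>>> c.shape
(11,)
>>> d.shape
(11, 11)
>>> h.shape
(17, 11, 29, 29)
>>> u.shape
(11, 17, 3)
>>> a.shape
(11,)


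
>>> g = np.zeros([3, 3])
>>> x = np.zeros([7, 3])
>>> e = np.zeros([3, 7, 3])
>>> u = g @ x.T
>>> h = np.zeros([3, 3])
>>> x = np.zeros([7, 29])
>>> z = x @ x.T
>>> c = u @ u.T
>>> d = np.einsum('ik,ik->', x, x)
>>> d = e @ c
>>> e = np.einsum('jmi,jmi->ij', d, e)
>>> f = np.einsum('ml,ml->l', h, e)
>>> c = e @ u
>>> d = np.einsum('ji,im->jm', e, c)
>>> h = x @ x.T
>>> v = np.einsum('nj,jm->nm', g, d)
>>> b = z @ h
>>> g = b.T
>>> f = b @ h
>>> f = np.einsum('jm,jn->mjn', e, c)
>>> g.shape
(7, 7)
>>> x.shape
(7, 29)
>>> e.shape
(3, 3)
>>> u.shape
(3, 7)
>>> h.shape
(7, 7)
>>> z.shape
(7, 7)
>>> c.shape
(3, 7)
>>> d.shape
(3, 7)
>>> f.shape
(3, 3, 7)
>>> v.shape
(3, 7)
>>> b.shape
(7, 7)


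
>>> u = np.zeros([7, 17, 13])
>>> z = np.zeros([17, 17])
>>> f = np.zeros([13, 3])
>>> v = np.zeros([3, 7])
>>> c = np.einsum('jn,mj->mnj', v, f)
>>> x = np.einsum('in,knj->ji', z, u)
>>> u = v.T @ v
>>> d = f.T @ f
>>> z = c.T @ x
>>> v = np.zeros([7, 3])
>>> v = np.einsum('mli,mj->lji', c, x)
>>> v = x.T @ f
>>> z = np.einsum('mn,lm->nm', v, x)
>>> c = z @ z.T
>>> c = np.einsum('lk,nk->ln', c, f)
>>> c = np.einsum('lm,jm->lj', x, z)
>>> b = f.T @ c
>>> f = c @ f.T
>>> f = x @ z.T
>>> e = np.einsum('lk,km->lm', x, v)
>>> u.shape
(7, 7)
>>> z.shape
(3, 17)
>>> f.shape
(13, 3)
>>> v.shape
(17, 3)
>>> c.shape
(13, 3)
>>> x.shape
(13, 17)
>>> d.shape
(3, 3)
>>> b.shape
(3, 3)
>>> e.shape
(13, 3)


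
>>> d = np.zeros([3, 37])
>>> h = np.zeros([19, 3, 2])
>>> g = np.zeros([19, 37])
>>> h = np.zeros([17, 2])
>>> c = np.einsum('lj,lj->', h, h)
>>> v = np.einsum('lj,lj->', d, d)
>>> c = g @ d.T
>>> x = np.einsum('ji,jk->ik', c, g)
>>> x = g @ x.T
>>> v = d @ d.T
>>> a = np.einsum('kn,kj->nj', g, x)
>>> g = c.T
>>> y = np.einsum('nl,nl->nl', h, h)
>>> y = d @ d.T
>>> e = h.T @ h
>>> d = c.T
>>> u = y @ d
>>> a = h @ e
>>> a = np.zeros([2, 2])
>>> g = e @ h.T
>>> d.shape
(3, 19)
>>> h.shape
(17, 2)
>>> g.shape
(2, 17)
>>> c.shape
(19, 3)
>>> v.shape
(3, 3)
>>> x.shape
(19, 3)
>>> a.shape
(2, 2)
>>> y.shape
(3, 3)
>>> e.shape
(2, 2)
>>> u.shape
(3, 19)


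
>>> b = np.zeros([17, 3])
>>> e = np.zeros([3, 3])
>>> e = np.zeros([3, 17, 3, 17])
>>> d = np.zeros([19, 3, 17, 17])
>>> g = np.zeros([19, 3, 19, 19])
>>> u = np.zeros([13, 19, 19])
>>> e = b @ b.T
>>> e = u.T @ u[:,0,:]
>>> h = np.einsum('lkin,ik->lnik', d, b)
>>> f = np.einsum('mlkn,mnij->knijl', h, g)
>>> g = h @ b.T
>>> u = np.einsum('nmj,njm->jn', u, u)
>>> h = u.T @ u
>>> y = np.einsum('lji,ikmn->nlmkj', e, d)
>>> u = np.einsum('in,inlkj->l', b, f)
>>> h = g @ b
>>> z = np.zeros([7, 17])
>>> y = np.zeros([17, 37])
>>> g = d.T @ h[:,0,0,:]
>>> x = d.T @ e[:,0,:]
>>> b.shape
(17, 3)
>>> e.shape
(19, 19, 19)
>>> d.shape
(19, 3, 17, 17)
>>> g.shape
(17, 17, 3, 3)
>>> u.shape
(19,)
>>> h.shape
(19, 17, 17, 3)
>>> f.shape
(17, 3, 19, 19, 17)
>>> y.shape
(17, 37)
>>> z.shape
(7, 17)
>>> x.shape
(17, 17, 3, 19)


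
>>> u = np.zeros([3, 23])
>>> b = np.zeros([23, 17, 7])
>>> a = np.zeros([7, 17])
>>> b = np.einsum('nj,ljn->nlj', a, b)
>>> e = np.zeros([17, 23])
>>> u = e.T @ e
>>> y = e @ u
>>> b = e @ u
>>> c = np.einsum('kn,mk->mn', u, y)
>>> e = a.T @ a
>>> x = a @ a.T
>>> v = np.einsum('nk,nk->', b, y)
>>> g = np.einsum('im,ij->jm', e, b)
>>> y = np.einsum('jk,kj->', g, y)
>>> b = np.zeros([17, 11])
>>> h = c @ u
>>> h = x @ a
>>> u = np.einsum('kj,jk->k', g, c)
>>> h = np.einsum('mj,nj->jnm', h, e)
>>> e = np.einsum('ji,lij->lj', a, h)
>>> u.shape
(23,)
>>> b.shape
(17, 11)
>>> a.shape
(7, 17)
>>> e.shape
(17, 7)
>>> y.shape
()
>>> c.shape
(17, 23)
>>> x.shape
(7, 7)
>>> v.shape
()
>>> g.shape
(23, 17)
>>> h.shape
(17, 17, 7)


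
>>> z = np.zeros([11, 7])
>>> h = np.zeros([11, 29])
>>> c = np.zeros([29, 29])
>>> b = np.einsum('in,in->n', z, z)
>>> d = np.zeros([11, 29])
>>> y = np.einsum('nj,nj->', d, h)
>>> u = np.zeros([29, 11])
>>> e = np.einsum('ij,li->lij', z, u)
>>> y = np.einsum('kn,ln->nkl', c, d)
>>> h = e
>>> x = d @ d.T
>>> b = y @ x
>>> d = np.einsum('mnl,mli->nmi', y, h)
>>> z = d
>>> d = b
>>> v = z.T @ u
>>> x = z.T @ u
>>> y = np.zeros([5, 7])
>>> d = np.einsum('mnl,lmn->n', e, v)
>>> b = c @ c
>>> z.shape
(29, 29, 7)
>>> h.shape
(29, 11, 7)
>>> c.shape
(29, 29)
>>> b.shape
(29, 29)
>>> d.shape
(11,)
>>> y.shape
(5, 7)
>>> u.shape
(29, 11)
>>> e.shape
(29, 11, 7)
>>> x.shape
(7, 29, 11)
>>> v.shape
(7, 29, 11)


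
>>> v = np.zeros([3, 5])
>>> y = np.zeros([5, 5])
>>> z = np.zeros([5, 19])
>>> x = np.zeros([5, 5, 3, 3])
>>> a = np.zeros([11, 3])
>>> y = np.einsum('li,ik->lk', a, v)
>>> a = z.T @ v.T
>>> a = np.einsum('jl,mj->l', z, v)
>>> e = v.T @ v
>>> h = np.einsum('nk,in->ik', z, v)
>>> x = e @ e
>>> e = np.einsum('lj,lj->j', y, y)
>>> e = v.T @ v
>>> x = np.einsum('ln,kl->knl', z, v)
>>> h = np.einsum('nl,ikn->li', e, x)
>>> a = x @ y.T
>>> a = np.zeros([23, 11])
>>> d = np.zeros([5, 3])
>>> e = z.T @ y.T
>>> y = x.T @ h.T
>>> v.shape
(3, 5)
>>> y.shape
(5, 19, 5)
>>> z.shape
(5, 19)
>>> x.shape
(3, 19, 5)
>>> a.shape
(23, 11)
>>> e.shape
(19, 11)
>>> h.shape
(5, 3)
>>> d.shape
(5, 3)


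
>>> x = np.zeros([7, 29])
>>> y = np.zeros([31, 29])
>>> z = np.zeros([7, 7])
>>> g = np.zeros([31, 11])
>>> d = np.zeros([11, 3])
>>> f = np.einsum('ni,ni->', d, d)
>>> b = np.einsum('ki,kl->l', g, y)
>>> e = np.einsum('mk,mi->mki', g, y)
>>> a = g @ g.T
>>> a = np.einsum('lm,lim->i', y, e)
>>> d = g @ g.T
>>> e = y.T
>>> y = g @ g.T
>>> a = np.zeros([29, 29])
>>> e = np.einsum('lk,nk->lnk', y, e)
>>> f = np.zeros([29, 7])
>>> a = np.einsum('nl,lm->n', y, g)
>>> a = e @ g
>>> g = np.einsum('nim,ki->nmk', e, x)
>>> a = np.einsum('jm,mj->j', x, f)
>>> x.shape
(7, 29)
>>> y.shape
(31, 31)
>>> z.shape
(7, 7)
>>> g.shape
(31, 31, 7)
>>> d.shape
(31, 31)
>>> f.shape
(29, 7)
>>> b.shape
(29,)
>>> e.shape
(31, 29, 31)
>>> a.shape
(7,)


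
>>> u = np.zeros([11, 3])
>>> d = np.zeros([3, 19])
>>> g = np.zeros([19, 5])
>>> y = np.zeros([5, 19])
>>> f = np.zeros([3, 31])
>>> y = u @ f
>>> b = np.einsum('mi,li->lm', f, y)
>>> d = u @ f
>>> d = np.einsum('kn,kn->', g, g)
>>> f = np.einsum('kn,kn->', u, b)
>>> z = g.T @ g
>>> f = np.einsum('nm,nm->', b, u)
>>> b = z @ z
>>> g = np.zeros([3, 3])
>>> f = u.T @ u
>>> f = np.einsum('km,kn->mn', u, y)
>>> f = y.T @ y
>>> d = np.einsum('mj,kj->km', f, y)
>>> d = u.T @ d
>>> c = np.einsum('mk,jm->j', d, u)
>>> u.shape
(11, 3)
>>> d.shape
(3, 31)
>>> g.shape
(3, 3)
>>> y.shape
(11, 31)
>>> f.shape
(31, 31)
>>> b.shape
(5, 5)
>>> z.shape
(5, 5)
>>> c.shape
(11,)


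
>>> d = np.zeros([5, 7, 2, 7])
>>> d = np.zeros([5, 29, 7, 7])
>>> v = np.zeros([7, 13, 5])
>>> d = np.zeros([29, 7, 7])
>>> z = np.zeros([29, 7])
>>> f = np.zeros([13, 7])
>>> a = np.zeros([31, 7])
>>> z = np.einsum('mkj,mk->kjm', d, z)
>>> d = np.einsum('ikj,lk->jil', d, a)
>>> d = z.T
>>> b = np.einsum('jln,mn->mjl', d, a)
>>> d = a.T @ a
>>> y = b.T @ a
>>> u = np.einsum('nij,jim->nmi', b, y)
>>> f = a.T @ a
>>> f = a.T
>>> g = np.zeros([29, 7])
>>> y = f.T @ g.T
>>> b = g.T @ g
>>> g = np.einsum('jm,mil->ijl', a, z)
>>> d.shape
(7, 7)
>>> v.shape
(7, 13, 5)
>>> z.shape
(7, 7, 29)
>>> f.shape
(7, 31)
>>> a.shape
(31, 7)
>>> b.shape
(7, 7)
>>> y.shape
(31, 29)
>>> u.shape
(31, 7, 29)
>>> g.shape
(7, 31, 29)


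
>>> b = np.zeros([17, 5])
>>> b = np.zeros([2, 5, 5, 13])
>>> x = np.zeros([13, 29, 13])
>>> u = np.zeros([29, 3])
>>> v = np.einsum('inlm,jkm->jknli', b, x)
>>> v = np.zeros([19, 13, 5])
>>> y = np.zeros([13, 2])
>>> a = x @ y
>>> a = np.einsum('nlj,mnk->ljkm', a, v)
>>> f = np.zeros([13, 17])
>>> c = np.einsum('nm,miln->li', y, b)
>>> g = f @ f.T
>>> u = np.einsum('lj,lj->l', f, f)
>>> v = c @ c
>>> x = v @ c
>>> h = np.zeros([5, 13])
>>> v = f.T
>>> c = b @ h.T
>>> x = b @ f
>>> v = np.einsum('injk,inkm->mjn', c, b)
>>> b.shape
(2, 5, 5, 13)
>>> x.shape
(2, 5, 5, 17)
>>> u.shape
(13,)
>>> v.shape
(13, 5, 5)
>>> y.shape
(13, 2)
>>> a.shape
(29, 2, 5, 19)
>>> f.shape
(13, 17)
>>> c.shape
(2, 5, 5, 5)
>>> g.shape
(13, 13)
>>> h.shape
(5, 13)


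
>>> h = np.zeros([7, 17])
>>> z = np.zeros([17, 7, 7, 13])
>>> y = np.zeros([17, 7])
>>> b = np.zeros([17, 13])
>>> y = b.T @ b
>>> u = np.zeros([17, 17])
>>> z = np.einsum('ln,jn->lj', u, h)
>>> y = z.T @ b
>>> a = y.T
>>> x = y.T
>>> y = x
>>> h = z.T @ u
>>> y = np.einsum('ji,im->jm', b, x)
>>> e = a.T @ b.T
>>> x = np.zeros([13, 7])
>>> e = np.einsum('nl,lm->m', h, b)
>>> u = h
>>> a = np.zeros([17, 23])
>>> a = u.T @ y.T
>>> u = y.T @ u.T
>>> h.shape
(7, 17)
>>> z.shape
(17, 7)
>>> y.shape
(17, 7)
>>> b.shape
(17, 13)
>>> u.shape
(7, 7)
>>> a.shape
(17, 17)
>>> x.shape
(13, 7)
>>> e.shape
(13,)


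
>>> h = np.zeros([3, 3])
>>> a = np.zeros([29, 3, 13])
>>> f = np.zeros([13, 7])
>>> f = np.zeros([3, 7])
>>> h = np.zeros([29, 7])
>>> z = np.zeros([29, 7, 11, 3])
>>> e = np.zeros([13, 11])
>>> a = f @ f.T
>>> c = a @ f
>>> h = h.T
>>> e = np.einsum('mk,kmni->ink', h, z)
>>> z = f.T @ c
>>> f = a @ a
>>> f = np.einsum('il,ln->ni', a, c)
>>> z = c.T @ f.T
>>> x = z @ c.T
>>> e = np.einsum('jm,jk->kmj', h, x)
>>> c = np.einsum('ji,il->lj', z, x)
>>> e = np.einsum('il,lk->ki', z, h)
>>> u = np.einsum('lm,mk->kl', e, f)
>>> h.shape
(7, 29)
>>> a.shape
(3, 3)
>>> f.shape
(7, 3)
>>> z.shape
(7, 7)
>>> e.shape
(29, 7)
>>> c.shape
(3, 7)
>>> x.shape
(7, 3)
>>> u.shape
(3, 29)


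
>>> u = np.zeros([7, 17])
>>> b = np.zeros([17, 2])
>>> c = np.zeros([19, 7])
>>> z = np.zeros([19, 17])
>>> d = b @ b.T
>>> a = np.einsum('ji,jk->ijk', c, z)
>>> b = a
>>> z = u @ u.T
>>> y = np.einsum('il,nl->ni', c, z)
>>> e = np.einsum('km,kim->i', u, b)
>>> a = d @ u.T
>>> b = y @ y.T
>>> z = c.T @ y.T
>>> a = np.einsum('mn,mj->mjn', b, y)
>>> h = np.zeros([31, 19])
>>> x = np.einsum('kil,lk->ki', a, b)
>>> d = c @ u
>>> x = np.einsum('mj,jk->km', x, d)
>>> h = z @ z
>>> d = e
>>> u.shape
(7, 17)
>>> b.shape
(7, 7)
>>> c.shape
(19, 7)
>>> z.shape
(7, 7)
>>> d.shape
(19,)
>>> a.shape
(7, 19, 7)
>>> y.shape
(7, 19)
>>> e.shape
(19,)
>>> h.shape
(7, 7)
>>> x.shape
(17, 7)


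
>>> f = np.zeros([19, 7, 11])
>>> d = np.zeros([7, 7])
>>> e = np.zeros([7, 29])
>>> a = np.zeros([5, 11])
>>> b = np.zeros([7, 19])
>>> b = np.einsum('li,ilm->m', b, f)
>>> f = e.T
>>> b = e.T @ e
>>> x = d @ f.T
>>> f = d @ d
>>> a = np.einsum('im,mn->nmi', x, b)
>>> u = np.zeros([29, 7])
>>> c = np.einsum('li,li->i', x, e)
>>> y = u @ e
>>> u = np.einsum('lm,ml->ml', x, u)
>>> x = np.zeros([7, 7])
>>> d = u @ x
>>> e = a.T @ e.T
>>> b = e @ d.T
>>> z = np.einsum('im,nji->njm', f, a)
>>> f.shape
(7, 7)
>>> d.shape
(29, 7)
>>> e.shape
(7, 29, 7)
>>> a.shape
(29, 29, 7)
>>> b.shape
(7, 29, 29)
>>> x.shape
(7, 7)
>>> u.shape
(29, 7)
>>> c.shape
(29,)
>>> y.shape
(29, 29)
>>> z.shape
(29, 29, 7)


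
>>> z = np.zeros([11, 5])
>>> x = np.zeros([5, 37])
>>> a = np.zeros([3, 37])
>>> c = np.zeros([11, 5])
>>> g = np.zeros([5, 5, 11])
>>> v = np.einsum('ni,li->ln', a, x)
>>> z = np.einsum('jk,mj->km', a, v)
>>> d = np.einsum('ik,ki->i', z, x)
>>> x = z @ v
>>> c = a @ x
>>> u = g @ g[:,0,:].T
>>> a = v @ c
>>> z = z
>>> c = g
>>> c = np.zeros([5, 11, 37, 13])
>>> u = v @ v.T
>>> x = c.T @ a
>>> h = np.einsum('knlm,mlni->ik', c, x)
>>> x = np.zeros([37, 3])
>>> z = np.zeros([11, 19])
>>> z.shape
(11, 19)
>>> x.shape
(37, 3)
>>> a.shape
(5, 3)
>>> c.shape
(5, 11, 37, 13)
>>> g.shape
(5, 5, 11)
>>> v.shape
(5, 3)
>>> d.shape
(37,)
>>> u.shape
(5, 5)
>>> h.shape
(3, 5)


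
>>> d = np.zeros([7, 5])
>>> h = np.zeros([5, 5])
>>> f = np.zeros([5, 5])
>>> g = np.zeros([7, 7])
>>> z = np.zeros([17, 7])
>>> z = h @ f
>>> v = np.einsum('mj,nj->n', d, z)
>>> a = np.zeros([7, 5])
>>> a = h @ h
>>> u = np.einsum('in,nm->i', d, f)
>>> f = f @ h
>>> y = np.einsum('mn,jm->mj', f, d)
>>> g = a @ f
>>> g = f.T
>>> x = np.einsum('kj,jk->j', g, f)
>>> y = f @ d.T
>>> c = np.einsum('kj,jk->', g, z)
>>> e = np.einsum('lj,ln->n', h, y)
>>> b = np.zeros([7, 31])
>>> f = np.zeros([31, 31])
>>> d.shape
(7, 5)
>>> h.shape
(5, 5)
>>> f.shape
(31, 31)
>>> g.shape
(5, 5)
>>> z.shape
(5, 5)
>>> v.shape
(5,)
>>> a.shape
(5, 5)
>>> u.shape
(7,)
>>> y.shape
(5, 7)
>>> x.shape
(5,)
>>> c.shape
()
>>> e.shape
(7,)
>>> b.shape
(7, 31)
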